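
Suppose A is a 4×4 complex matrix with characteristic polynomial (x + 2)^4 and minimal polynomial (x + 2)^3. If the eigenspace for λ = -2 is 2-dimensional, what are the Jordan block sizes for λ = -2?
Block sizes for λ = -2: [3, 1]

Step 1 — from the characteristic polynomial, algebraic multiplicity of λ = -2 is 4. From dim ker(A − (-2)·I) = 2, there are exactly 2 Jordan blocks for λ = -2.
Step 2 — from the minimal polynomial, the factor (x + 2)^3 tells us the largest block for λ = -2 has size 3.
Step 3 — with total size 4, 2 blocks, and largest block 3, the block sizes (in nonincreasing order) are [3, 1].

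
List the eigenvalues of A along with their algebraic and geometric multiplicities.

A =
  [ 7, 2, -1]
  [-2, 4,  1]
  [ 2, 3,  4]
λ = 5: alg = 3, geom = 1

Step 1 — factor the characteristic polynomial to read off the algebraic multiplicities:
  χ_A(x) = (x - 5)^3

Step 2 — compute geometric multiplicities via the rank-nullity identity g(λ) = n − rank(A − λI):
  rank(A − (5)·I) = 2, so dim ker(A − (5)·I) = n − 2 = 1

Summary:
  λ = 5: algebraic multiplicity = 3, geometric multiplicity = 1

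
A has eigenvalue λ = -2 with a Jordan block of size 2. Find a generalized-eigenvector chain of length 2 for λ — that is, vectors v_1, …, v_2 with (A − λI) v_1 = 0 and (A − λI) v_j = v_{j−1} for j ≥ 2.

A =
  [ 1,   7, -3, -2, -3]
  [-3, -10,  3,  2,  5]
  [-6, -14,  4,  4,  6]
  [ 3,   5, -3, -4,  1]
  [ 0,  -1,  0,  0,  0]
A Jordan chain for λ = -2 of length 2:
v_1 = (-1, 2, 2, 1, 1)ᵀ
v_2 = (2, -1, 0, 0, 0)ᵀ

Let N = A − (-2)·I. We want v_2 with N^2 v_2 = 0 but N^1 v_2 ≠ 0; then v_{j-1} := N · v_j for j = 2, …, 2.

Pick v_2 = (2, -1, 0, 0, 0)ᵀ.
Then v_1 = N · v_2 = (-1, 2, 2, 1, 1)ᵀ.

Sanity check: (A − (-2)·I) v_1 = (0, 0, 0, 0, 0)ᵀ = 0. ✓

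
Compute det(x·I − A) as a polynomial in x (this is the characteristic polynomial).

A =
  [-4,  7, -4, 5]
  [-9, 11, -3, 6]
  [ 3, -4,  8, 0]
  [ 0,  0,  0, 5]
x^4 - 20*x^3 + 150*x^2 - 500*x + 625

Expanding det(x·I − A) (e.g. by cofactor expansion or by noting that A is similar to its Jordan form J, which has the same characteristic polynomial as A) gives
  χ_A(x) = x^4 - 20*x^3 + 150*x^2 - 500*x + 625
which factors as (x - 5)^4. The eigenvalues (with algebraic multiplicities) are λ = 5 with multiplicity 4.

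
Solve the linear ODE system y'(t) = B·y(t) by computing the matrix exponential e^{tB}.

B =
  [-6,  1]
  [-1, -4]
e^{tB} =
  [-t*exp(-5*t) + exp(-5*t), t*exp(-5*t)]
  [-t*exp(-5*t), t*exp(-5*t) + exp(-5*t)]

Strategy: write B = P · J · P⁻¹ where J is a Jordan canonical form, so e^{tB} = P · e^{tJ} · P⁻¹, and e^{tJ} can be computed block-by-block.

B has Jordan form
J =
  [-5,  1]
  [ 0, -5]
(up to reordering of blocks).

Per-block formulas:
  For a 2×2 Jordan block J_2(-5): exp(t · J_2(-5)) = e^(-5t)·(I + t·N), where N is the 2×2 nilpotent shift.

After assembling e^{tJ} and conjugating by P, we get:

e^{tB} =
  [-t*exp(-5*t) + exp(-5*t), t*exp(-5*t)]
  [-t*exp(-5*t), t*exp(-5*t) + exp(-5*t)]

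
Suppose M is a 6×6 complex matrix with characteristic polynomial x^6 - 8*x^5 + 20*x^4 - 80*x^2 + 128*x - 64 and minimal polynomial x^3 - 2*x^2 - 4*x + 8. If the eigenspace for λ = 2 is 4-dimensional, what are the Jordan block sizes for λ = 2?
Block sizes for λ = 2: [2, 1, 1, 1]

Step 1 — from the characteristic polynomial, algebraic multiplicity of λ = 2 is 5. From dim ker(M − (2)·I) = 4, there are exactly 4 Jordan blocks for λ = 2.
Step 2 — from the minimal polynomial, the factor (x − 2)^2 tells us the largest block for λ = 2 has size 2.
Step 3 — with total size 5, 4 blocks, and largest block 2, the block sizes (in nonincreasing order) are [2, 1, 1, 1].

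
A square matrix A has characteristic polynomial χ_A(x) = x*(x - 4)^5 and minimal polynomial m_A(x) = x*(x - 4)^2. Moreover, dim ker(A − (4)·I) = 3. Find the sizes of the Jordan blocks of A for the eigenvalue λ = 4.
Block sizes for λ = 4: [2, 2, 1]

Step 1 — from the characteristic polynomial, algebraic multiplicity of λ = 4 is 5. From dim ker(A − (4)·I) = 3, there are exactly 3 Jordan blocks for λ = 4.
Step 2 — from the minimal polynomial, the factor (x − 4)^2 tells us the largest block for λ = 4 has size 2.
Step 3 — with total size 5, 3 blocks, and largest block 2, the block sizes (in nonincreasing order) are [2, 2, 1].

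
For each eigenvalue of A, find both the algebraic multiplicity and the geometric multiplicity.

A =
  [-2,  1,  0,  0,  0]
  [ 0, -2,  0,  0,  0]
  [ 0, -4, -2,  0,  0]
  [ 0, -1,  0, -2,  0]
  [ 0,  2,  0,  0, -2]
λ = -2: alg = 5, geom = 4

Step 1 — factor the characteristic polynomial to read off the algebraic multiplicities:
  χ_A(x) = (x + 2)^5

Step 2 — compute geometric multiplicities via the rank-nullity identity g(λ) = n − rank(A − λI):
  rank(A − (-2)·I) = 1, so dim ker(A − (-2)·I) = n − 1 = 4

Summary:
  λ = -2: algebraic multiplicity = 5, geometric multiplicity = 4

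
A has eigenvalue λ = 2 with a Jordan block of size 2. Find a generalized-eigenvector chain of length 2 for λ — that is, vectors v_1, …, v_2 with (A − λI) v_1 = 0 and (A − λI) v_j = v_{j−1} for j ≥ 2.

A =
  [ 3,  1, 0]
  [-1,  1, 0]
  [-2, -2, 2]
A Jordan chain for λ = 2 of length 2:
v_1 = (1, -1, -2)ᵀ
v_2 = (1, 0, 0)ᵀ

Let N = A − (2)·I. We want v_2 with N^2 v_2 = 0 but N^1 v_2 ≠ 0; then v_{j-1} := N · v_j for j = 2, …, 2.

Pick v_2 = (1, 0, 0)ᵀ.
Then v_1 = N · v_2 = (1, -1, -2)ᵀ.

Sanity check: (A − (2)·I) v_1 = (0, 0, 0)ᵀ = 0. ✓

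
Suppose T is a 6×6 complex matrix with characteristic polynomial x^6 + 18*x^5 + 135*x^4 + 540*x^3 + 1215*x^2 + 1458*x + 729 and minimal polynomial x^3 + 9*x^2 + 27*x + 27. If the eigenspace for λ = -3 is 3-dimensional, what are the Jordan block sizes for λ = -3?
Block sizes for λ = -3: [3, 2, 1]

Step 1 — from the characteristic polynomial, algebraic multiplicity of λ = -3 is 6. From dim ker(T − (-3)·I) = 3, there are exactly 3 Jordan blocks for λ = -3.
Step 2 — from the minimal polynomial, the factor (x + 3)^3 tells us the largest block for λ = -3 has size 3.
Step 3 — with total size 6, 3 blocks, and largest block 3, the block sizes (in nonincreasing order) are [3, 2, 1].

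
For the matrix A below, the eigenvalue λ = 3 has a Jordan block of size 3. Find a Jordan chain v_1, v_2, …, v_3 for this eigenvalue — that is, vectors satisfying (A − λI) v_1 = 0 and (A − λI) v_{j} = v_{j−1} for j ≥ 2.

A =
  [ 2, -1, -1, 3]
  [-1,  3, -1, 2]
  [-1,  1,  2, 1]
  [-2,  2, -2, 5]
A Jordan chain for λ = 3 of length 3:
v_1 = (-3, -2, -1, -2)ᵀ
v_2 = (-1, -1, -1, -2)ᵀ
v_3 = (1, 0, 0, 0)ᵀ

Let N = A − (3)·I. We want v_3 with N^3 v_3 = 0 but N^2 v_3 ≠ 0; then v_{j-1} := N · v_j for j = 3, …, 2.

Pick v_3 = (1, 0, 0, 0)ᵀ.
Then v_2 = N · v_3 = (-1, -1, -1, -2)ᵀ.
Then v_1 = N · v_2 = (-3, -2, -1, -2)ᵀ.

Sanity check: (A − (3)·I) v_1 = (0, 0, 0, 0)ᵀ = 0. ✓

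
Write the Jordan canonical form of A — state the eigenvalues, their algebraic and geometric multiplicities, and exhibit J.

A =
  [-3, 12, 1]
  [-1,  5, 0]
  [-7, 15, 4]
J_3(2)

The characteristic polynomial is
  det(x·I − A) = x^3 - 6*x^2 + 12*x - 8 = (x - 2)^3

Eigenvalues and multiplicities (the geometric multiplicity of λ is n − rank(A − λI), which equals the number of Jordan blocks for λ):
  λ = 2: algebraic multiplicity = 3, geometric multiplicity = 1

Determining the block sizes for each eigenvalue:
  λ = 2: one block (gm = 1), so the single block has size am = 3 → block sizes [3]

Assembling the blocks gives a Jordan form
J =
  [2, 1, 0]
  [0, 2, 1]
  [0, 0, 2]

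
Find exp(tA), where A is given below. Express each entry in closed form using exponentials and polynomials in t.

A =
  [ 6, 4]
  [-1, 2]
e^{tA} =
  [2*t*exp(4*t) + exp(4*t), 4*t*exp(4*t)]
  [-t*exp(4*t), -2*t*exp(4*t) + exp(4*t)]

Strategy: write A = P · J · P⁻¹ where J is a Jordan canonical form, so e^{tA} = P · e^{tJ} · P⁻¹, and e^{tJ} can be computed block-by-block.

A has Jordan form
J =
  [4, 1]
  [0, 4]
(up to reordering of blocks).

Per-block formulas:
  For a 2×2 Jordan block J_2(4): exp(t · J_2(4)) = e^(4t)·(I + t·N), where N is the 2×2 nilpotent shift.

After assembling e^{tJ} and conjugating by P, we get:

e^{tA} =
  [2*t*exp(4*t) + exp(4*t), 4*t*exp(4*t)]
  [-t*exp(4*t), -2*t*exp(4*t) + exp(4*t)]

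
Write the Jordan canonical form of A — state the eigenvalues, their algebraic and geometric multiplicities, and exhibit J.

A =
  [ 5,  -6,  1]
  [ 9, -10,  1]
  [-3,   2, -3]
J_1(-4) ⊕ J_2(-2)

The characteristic polynomial is
  det(x·I − A) = x^3 + 8*x^2 + 20*x + 16 = (x + 2)^2*(x + 4)

Eigenvalues and multiplicities (the geometric multiplicity of λ is n − rank(A − λI), which equals the number of Jordan blocks for λ):
  λ = -4: algebraic multiplicity = 1, geometric multiplicity = 1
  λ = -2: algebraic multiplicity = 2, geometric multiplicity = 1

Determining the block sizes for each eigenvalue:
  λ = -4: one block (gm = 1), so the single block has size am = 1 → block sizes [1]
  λ = -2: one block (gm = 1), so the single block has size am = 2 → block sizes [2]

Assembling the blocks gives a Jordan form
J =
  [-4,  0,  0]
  [ 0, -2,  1]
  [ 0,  0, -2]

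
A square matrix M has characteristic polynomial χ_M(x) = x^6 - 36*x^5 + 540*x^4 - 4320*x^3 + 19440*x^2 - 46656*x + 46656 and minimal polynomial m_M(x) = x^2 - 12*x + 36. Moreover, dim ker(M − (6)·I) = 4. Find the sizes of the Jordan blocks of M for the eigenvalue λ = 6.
Block sizes for λ = 6: [2, 2, 1, 1]

Step 1 — from the characteristic polynomial, algebraic multiplicity of λ = 6 is 6. From dim ker(M − (6)·I) = 4, there are exactly 4 Jordan blocks for λ = 6.
Step 2 — from the minimal polynomial, the factor (x − 6)^2 tells us the largest block for λ = 6 has size 2.
Step 3 — with total size 6, 4 blocks, and largest block 2, the block sizes (in nonincreasing order) are [2, 2, 1, 1].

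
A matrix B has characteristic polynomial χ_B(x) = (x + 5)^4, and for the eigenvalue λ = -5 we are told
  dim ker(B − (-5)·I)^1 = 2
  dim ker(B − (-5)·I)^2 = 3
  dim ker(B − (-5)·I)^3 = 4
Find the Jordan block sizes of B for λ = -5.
Block sizes for λ = -5: [3, 1]

From the dimensions of kernels of powers, the number of Jordan blocks of size at least j is d_j − d_{j−1} where d_j = dim ker(N^j) (with d_0 = 0). Computing the differences gives [2, 1, 1].
The number of blocks of size exactly k is (#blocks of size ≥ k) − (#blocks of size ≥ k + 1), so the partition is: 1 block(s) of size 1, 1 block(s) of size 3.
In nonincreasing order the block sizes are [3, 1].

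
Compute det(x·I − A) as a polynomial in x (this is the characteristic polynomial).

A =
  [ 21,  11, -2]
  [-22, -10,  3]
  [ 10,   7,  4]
x^3 - 15*x^2 + 75*x - 125

Expanding det(x·I − A) (e.g. by cofactor expansion or by noting that A is similar to its Jordan form J, which has the same characteristic polynomial as A) gives
  χ_A(x) = x^3 - 15*x^2 + 75*x - 125
which factors as (x - 5)^3. The eigenvalues (with algebraic multiplicities) are λ = 5 with multiplicity 3.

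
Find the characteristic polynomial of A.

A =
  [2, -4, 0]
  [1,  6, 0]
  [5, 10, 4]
x^3 - 12*x^2 + 48*x - 64

Expanding det(x·I − A) (e.g. by cofactor expansion or by noting that A is similar to its Jordan form J, which has the same characteristic polynomial as A) gives
  χ_A(x) = x^3 - 12*x^2 + 48*x - 64
which factors as (x - 4)^3. The eigenvalues (with algebraic multiplicities) are λ = 4 with multiplicity 3.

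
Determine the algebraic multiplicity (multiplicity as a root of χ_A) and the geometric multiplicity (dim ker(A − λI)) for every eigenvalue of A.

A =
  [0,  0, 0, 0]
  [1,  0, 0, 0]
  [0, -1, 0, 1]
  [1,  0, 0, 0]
λ = 0: alg = 4, geom = 2

Step 1 — factor the characteristic polynomial to read off the algebraic multiplicities:
  χ_A(x) = x^4

Step 2 — compute geometric multiplicities via the rank-nullity identity g(λ) = n − rank(A − λI):
  rank(A − (0)·I) = 2, so dim ker(A − (0)·I) = n − 2 = 2

Summary:
  λ = 0: algebraic multiplicity = 4, geometric multiplicity = 2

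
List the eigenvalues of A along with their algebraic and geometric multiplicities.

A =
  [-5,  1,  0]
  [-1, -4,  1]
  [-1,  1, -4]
λ = -5: alg = 1, geom = 1; λ = -4: alg = 2, geom = 1

Step 1 — factor the characteristic polynomial to read off the algebraic multiplicities:
  χ_A(x) = (x + 4)^2*(x + 5)

Step 2 — compute geometric multiplicities via the rank-nullity identity g(λ) = n − rank(A − λI):
  rank(A − (-5)·I) = 2, so dim ker(A − (-5)·I) = n − 2 = 1
  rank(A − (-4)·I) = 2, so dim ker(A − (-4)·I) = n − 2 = 1

Summary:
  λ = -5: algebraic multiplicity = 1, geometric multiplicity = 1
  λ = -4: algebraic multiplicity = 2, geometric multiplicity = 1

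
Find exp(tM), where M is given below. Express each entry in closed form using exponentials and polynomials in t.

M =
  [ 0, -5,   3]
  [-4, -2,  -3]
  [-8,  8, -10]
e^{tM} =
  [6*t^2*exp(-4*t) + 4*t*exp(-4*t) + exp(-4*t), -3*t^2*exp(-4*t) - 5*t*exp(-4*t), 9*t^2*exp(-4*t)/2 + 3*t*exp(-4*t)]
  [-4*t*exp(-4*t), 2*t*exp(-4*t) + exp(-4*t), -3*t*exp(-4*t)]
  [-8*t^2*exp(-4*t) - 8*t*exp(-4*t), 4*t^2*exp(-4*t) + 8*t*exp(-4*t), -6*t^2*exp(-4*t) - 6*t*exp(-4*t) + exp(-4*t)]

Strategy: write M = P · J · P⁻¹ where J is a Jordan canonical form, so e^{tM} = P · e^{tJ} · P⁻¹, and e^{tJ} can be computed block-by-block.

M has Jordan form
J =
  [-4,  1,  0]
  [ 0, -4,  1]
  [ 0,  0, -4]
(up to reordering of blocks).

Per-block formulas:
  For a 3×3 Jordan block J_3(-4): exp(t · J_3(-4)) = e^(-4t)·(I + t·N + (t^2/2)·N^2), where N is the 3×3 nilpotent shift.

After assembling e^{tJ} and conjugating by P, we get:

e^{tM} =
  [6*t^2*exp(-4*t) + 4*t*exp(-4*t) + exp(-4*t), -3*t^2*exp(-4*t) - 5*t*exp(-4*t), 9*t^2*exp(-4*t)/2 + 3*t*exp(-4*t)]
  [-4*t*exp(-4*t), 2*t*exp(-4*t) + exp(-4*t), -3*t*exp(-4*t)]
  [-8*t^2*exp(-4*t) - 8*t*exp(-4*t), 4*t^2*exp(-4*t) + 8*t*exp(-4*t), -6*t^2*exp(-4*t) - 6*t*exp(-4*t) + exp(-4*t)]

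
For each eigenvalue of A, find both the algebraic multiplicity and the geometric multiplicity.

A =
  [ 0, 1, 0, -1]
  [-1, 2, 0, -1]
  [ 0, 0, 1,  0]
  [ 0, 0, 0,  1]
λ = 1: alg = 4, geom = 3

Step 1 — factor the characteristic polynomial to read off the algebraic multiplicities:
  χ_A(x) = (x - 1)^4

Step 2 — compute geometric multiplicities via the rank-nullity identity g(λ) = n − rank(A − λI):
  rank(A − (1)·I) = 1, so dim ker(A − (1)·I) = n − 1 = 3

Summary:
  λ = 1: algebraic multiplicity = 4, geometric multiplicity = 3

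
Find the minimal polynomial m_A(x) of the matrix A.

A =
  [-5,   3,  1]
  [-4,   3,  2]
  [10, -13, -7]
x^3 + 9*x^2 + 27*x + 27

The characteristic polynomial is χ_A(x) = (x + 3)^3, so the eigenvalues are known. The minimal polynomial is
  m_A(x) = Π_λ (x − λ)^{k_λ}
where k_λ is the size of the *largest* Jordan block for λ (equivalently, the smallest k with (A − λI)^k v = 0 for every generalised eigenvector v of λ).

  λ = -3: largest Jordan block has size 3, contributing (x + 3)^3

So m_A(x) = (x + 3)^3 = x^3 + 9*x^2 + 27*x + 27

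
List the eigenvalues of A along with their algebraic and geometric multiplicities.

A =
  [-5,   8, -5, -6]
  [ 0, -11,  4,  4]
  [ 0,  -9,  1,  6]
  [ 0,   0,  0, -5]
λ = -5: alg = 4, geom = 2

Step 1 — factor the characteristic polynomial to read off the algebraic multiplicities:
  χ_A(x) = (x + 5)^4

Step 2 — compute geometric multiplicities via the rank-nullity identity g(λ) = n − rank(A − λI):
  rank(A − (-5)·I) = 2, so dim ker(A − (-5)·I) = n − 2 = 2

Summary:
  λ = -5: algebraic multiplicity = 4, geometric multiplicity = 2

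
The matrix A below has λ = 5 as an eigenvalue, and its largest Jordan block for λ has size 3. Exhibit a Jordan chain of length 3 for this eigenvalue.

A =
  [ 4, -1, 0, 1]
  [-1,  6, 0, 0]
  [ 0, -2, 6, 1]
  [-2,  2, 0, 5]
A Jordan chain for λ = 5 of length 3:
v_1 = (2, 2, 0, 4)ᵀ
v_2 = (-1, 1, 0, 2)ᵀ
v_3 = (0, 1, 2, 0)ᵀ

Let N = A − (5)·I. We want v_3 with N^3 v_3 = 0 but N^2 v_3 ≠ 0; then v_{j-1} := N · v_j for j = 3, …, 2.

Pick v_3 = (0, 1, 2, 0)ᵀ.
Then v_2 = N · v_3 = (-1, 1, 0, 2)ᵀ.
Then v_1 = N · v_2 = (2, 2, 0, 4)ᵀ.

Sanity check: (A − (5)·I) v_1 = (0, 0, 0, 0)ᵀ = 0. ✓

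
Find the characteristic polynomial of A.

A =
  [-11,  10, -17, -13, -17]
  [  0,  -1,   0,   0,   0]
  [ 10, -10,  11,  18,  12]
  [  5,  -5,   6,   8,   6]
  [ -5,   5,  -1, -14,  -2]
x^5 - 5*x^4 - 5*x^3 + 25*x^2 + 40*x + 16

Expanding det(x·I − A) (e.g. by cofactor expansion or by noting that A is similar to its Jordan form J, which has the same characteristic polynomial as A) gives
  χ_A(x) = x^5 - 5*x^4 - 5*x^3 + 25*x^2 + 40*x + 16
which factors as (x - 4)^2*(x + 1)^3. The eigenvalues (with algebraic multiplicities) are λ = -1 with multiplicity 3, λ = 4 with multiplicity 2.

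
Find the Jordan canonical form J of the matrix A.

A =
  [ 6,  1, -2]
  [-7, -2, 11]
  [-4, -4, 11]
J_3(5)

The characteristic polynomial is
  det(x·I − A) = x^3 - 15*x^2 + 75*x - 125 = (x - 5)^3

Eigenvalues and multiplicities (the geometric multiplicity of λ is n − rank(A − λI), which equals the number of Jordan blocks for λ):
  λ = 5: algebraic multiplicity = 3, geometric multiplicity = 1

Determining the block sizes for each eigenvalue:
  λ = 5: one block (gm = 1), so the single block has size am = 3 → block sizes [3]

Assembling the blocks gives a Jordan form
J =
  [5, 1, 0]
  [0, 5, 1]
  [0, 0, 5]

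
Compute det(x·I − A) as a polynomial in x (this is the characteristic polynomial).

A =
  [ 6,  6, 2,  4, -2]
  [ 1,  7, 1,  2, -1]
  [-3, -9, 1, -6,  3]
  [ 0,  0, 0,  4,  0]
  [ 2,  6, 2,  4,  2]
x^5 - 20*x^4 + 160*x^3 - 640*x^2 + 1280*x - 1024

Expanding det(x·I − A) (e.g. by cofactor expansion or by noting that A is similar to its Jordan form J, which has the same characteristic polynomial as A) gives
  χ_A(x) = x^5 - 20*x^4 + 160*x^3 - 640*x^2 + 1280*x - 1024
which factors as (x - 4)^5. The eigenvalues (with algebraic multiplicities) are λ = 4 with multiplicity 5.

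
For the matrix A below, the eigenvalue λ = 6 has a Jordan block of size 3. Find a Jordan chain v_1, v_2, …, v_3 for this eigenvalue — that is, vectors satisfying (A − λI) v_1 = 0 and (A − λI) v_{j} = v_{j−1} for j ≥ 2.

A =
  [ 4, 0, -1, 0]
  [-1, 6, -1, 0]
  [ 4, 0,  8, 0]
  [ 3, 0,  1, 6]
A Jordan chain for λ = 6 of length 3:
v_1 = (0, -2, 0, -2)ᵀ
v_2 = (-2, -1, 4, 3)ᵀ
v_3 = (1, 0, 0, 0)ᵀ

Let N = A − (6)·I. We want v_3 with N^3 v_3 = 0 but N^2 v_3 ≠ 0; then v_{j-1} := N · v_j for j = 3, …, 2.

Pick v_3 = (1, 0, 0, 0)ᵀ.
Then v_2 = N · v_3 = (-2, -1, 4, 3)ᵀ.
Then v_1 = N · v_2 = (0, -2, 0, -2)ᵀ.

Sanity check: (A − (6)·I) v_1 = (0, 0, 0, 0)ᵀ = 0. ✓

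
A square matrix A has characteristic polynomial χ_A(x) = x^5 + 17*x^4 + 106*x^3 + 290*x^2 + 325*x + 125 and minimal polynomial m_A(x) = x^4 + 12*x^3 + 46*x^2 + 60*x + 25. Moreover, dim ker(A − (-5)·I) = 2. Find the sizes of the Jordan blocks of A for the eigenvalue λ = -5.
Block sizes for λ = -5: [2, 1]

Step 1 — from the characteristic polynomial, algebraic multiplicity of λ = -5 is 3. From dim ker(A − (-5)·I) = 2, there are exactly 2 Jordan blocks for λ = -5.
Step 2 — from the minimal polynomial, the factor (x + 5)^2 tells us the largest block for λ = -5 has size 2.
Step 3 — with total size 3, 2 blocks, and largest block 2, the block sizes (in nonincreasing order) are [2, 1].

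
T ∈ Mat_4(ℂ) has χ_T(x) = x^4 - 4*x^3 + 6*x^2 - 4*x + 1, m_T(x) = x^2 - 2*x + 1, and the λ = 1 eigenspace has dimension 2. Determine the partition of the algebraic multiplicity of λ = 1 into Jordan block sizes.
Block sizes for λ = 1: [2, 2]

Step 1 — from the characteristic polynomial, algebraic multiplicity of λ = 1 is 4. From dim ker(T − (1)·I) = 2, there are exactly 2 Jordan blocks for λ = 1.
Step 2 — from the minimal polynomial, the factor (x − 1)^2 tells us the largest block for λ = 1 has size 2.
Step 3 — with total size 4, 2 blocks, and largest block 2, the block sizes (in nonincreasing order) are [2, 2].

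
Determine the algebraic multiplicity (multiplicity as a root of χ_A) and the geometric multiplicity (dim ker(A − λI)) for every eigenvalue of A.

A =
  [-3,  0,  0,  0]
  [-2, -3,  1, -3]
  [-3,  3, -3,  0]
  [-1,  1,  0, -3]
λ = -3: alg = 4, geom = 2

Step 1 — factor the characteristic polynomial to read off the algebraic multiplicities:
  χ_A(x) = (x + 3)^4

Step 2 — compute geometric multiplicities via the rank-nullity identity g(λ) = n − rank(A − λI):
  rank(A − (-3)·I) = 2, so dim ker(A − (-3)·I) = n − 2 = 2

Summary:
  λ = -3: algebraic multiplicity = 4, geometric multiplicity = 2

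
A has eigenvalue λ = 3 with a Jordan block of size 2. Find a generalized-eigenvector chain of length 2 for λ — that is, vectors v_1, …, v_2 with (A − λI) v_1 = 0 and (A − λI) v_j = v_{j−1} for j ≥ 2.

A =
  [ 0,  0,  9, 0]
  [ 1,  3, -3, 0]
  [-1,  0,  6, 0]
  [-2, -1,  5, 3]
A Jordan chain for λ = 3 of length 2:
v_1 = (-3, 1, -1, -2)ᵀ
v_2 = (1, 0, 0, 0)ᵀ

Let N = A − (3)·I. We want v_2 with N^2 v_2 = 0 but N^1 v_2 ≠ 0; then v_{j-1} := N · v_j for j = 2, …, 2.

Pick v_2 = (1, 0, 0, 0)ᵀ.
Then v_1 = N · v_2 = (-3, 1, -1, -2)ᵀ.

Sanity check: (A − (3)·I) v_1 = (0, 0, 0, 0)ᵀ = 0. ✓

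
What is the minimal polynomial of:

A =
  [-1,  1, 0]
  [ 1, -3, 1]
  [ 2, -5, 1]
x^3 + 3*x^2 + 3*x + 1

The characteristic polynomial is χ_A(x) = (x + 1)^3, so the eigenvalues are known. The minimal polynomial is
  m_A(x) = Π_λ (x − λ)^{k_λ}
where k_λ is the size of the *largest* Jordan block for λ (equivalently, the smallest k with (A − λI)^k v = 0 for every generalised eigenvector v of λ).

  λ = -1: largest Jordan block has size 3, contributing (x + 1)^3

So m_A(x) = (x + 1)^3 = x^3 + 3*x^2 + 3*x + 1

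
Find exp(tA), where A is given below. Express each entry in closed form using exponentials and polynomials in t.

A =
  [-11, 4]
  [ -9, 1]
e^{tA} =
  [-6*t*exp(-5*t) + exp(-5*t), 4*t*exp(-5*t)]
  [-9*t*exp(-5*t), 6*t*exp(-5*t) + exp(-5*t)]

Strategy: write A = P · J · P⁻¹ where J is a Jordan canonical form, so e^{tA} = P · e^{tJ} · P⁻¹, and e^{tJ} can be computed block-by-block.

A has Jordan form
J =
  [-5,  1]
  [ 0, -5]
(up to reordering of blocks).

Per-block formulas:
  For a 2×2 Jordan block J_2(-5): exp(t · J_2(-5)) = e^(-5t)·(I + t·N), where N is the 2×2 nilpotent shift.

After assembling e^{tJ} and conjugating by P, we get:

e^{tA} =
  [-6*t*exp(-5*t) + exp(-5*t), 4*t*exp(-5*t)]
  [-9*t*exp(-5*t), 6*t*exp(-5*t) + exp(-5*t)]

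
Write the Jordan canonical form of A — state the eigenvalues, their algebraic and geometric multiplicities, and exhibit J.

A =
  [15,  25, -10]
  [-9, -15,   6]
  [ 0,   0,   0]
J_2(0) ⊕ J_1(0)

The characteristic polynomial is
  det(x·I − A) = x^3

Eigenvalues and multiplicities (the geometric multiplicity of λ is n − rank(A − λI), which equals the number of Jordan blocks for λ):
  λ = 0: algebraic multiplicity = 3, geometric multiplicity = 2

Determining the block sizes for each eigenvalue:
  λ = 0: 2 blocks summing to 3 forces exactly one block of size 2 and the rest size 1 → block sizes [2, 1]

Assembling the blocks gives a Jordan form
J =
  [0, 1, 0]
  [0, 0, 0]
  [0, 0, 0]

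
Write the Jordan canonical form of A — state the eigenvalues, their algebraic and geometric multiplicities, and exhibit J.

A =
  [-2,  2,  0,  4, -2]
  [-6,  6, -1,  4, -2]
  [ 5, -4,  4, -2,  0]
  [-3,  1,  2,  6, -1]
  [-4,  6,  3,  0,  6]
J_3(4) ⊕ J_2(4)

The characteristic polynomial is
  det(x·I − A) = x^5 - 20*x^4 + 160*x^3 - 640*x^2 + 1280*x - 1024 = (x - 4)^5

Eigenvalues and multiplicities (the geometric multiplicity of λ is n − rank(A − λI), which equals the number of Jordan blocks for λ):
  λ = 4: algebraic multiplicity = 5, geometric multiplicity = 2

Determining the block sizes for each eigenvalue:
  λ = 4: with am = 5 and gm = 2, the partition is not yet determined (e.g. several partitions of 5 into 2 parts exist). Let N = A − (4)·I. Computing rank(N^1) = 3, rank(N^2) = 1, rank(N^3) = 0; the number of blocks of size ≥ j is rank(N^{j−1}) − rank(N^j), giving [2, 2, 1]. So we have 1 block(s) of size 3, 1 block(s) of size 2 → block sizes [3, 2]

Assembling the blocks gives a Jordan form
J =
  [4, 1, 0, 0, 0]
  [0, 4, 1, 0, 0]
  [0, 0, 4, 0, 0]
  [0, 0, 0, 4, 1]
  [0, 0, 0, 0, 4]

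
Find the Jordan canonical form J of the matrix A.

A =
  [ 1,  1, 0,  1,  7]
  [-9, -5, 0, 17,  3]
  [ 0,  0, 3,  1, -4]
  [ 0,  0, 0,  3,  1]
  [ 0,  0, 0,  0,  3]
J_2(-2) ⊕ J_3(3)

The characteristic polynomial is
  det(x·I − A) = x^5 - 5*x^4 - 5*x^3 + 45*x^2 - 108 = (x - 3)^3*(x + 2)^2

Eigenvalues and multiplicities (the geometric multiplicity of λ is n − rank(A − λI), which equals the number of Jordan blocks for λ):
  λ = -2: algebraic multiplicity = 2, geometric multiplicity = 1
  λ = 3: algebraic multiplicity = 3, geometric multiplicity = 1

Determining the block sizes for each eigenvalue:
  λ = -2: one block (gm = 1), so the single block has size am = 2 → block sizes [2]
  λ = 3: one block (gm = 1), so the single block has size am = 3 → block sizes [3]

Assembling the blocks gives a Jordan form
J =
  [-2,  1, 0, 0, 0]
  [ 0, -2, 0, 0, 0]
  [ 0,  0, 3, 1, 0]
  [ 0,  0, 0, 3, 1]
  [ 0,  0, 0, 0, 3]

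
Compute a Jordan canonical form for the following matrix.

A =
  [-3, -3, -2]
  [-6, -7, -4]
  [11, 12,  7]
J_3(-1)

The characteristic polynomial is
  det(x·I − A) = x^3 + 3*x^2 + 3*x + 1 = (x + 1)^3

Eigenvalues and multiplicities (the geometric multiplicity of λ is n − rank(A − λI), which equals the number of Jordan blocks for λ):
  λ = -1: algebraic multiplicity = 3, geometric multiplicity = 1

Determining the block sizes for each eigenvalue:
  λ = -1: one block (gm = 1), so the single block has size am = 3 → block sizes [3]

Assembling the blocks gives a Jordan form
J =
  [-1,  1,  0]
  [ 0, -1,  1]
  [ 0,  0, -1]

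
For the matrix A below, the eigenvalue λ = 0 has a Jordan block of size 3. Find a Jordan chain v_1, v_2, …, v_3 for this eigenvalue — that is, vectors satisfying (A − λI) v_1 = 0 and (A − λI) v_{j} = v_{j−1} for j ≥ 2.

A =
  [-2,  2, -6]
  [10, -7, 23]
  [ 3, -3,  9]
A Jordan chain for λ = 0 of length 3:
v_1 = (6, -21, -9)ᵀ
v_2 = (-2, 10, 3)ᵀ
v_3 = (1, 0, 0)ᵀ

Let N = A − (0)·I. We want v_3 with N^3 v_3 = 0 but N^2 v_3 ≠ 0; then v_{j-1} := N · v_j for j = 3, …, 2.

Pick v_3 = (1, 0, 0)ᵀ.
Then v_2 = N · v_3 = (-2, 10, 3)ᵀ.
Then v_1 = N · v_2 = (6, -21, -9)ᵀ.

Sanity check: (A − (0)·I) v_1 = (0, 0, 0)ᵀ = 0. ✓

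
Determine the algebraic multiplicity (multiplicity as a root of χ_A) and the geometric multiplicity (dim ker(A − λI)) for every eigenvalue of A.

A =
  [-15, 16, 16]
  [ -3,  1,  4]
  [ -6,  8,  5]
λ = -3: alg = 3, geom = 2

Step 1 — factor the characteristic polynomial to read off the algebraic multiplicities:
  χ_A(x) = (x + 3)^3

Step 2 — compute geometric multiplicities via the rank-nullity identity g(λ) = n − rank(A − λI):
  rank(A − (-3)·I) = 1, so dim ker(A − (-3)·I) = n − 1 = 2

Summary:
  λ = -3: algebraic multiplicity = 3, geometric multiplicity = 2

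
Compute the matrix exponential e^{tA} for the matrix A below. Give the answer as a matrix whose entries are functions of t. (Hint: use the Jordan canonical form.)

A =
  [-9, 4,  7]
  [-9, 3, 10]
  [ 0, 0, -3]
e^{tA} =
  [-6*t*exp(-3*t) + exp(-3*t), 4*t*exp(-3*t), -t^2*exp(-3*t) + 7*t*exp(-3*t)]
  [-9*t*exp(-3*t), 6*t*exp(-3*t) + exp(-3*t), -3*t^2*exp(-3*t)/2 + 10*t*exp(-3*t)]
  [0, 0, exp(-3*t)]

Strategy: write A = P · J · P⁻¹ where J is a Jordan canonical form, so e^{tA} = P · e^{tJ} · P⁻¹, and e^{tJ} can be computed block-by-block.

A has Jordan form
J =
  [-3,  1,  0]
  [ 0, -3,  1]
  [ 0,  0, -3]
(up to reordering of blocks).

Per-block formulas:
  For a 3×3 Jordan block J_3(-3): exp(t · J_3(-3)) = e^(-3t)·(I + t·N + (t^2/2)·N^2), where N is the 3×3 nilpotent shift.

After assembling e^{tJ} and conjugating by P, we get:

e^{tA} =
  [-6*t*exp(-3*t) + exp(-3*t), 4*t*exp(-3*t), -t^2*exp(-3*t) + 7*t*exp(-3*t)]
  [-9*t*exp(-3*t), 6*t*exp(-3*t) + exp(-3*t), -3*t^2*exp(-3*t)/2 + 10*t*exp(-3*t)]
  [0, 0, exp(-3*t)]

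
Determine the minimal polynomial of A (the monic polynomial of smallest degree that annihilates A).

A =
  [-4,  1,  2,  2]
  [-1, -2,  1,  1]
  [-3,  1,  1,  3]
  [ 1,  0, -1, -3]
x^3 + 6*x^2 + 12*x + 8

The characteristic polynomial is χ_A(x) = (x + 2)^4, so the eigenvalues are known. The minimal polynomial is
  m_A(x) = Π_λ (x − λ)^{k_λ}
where k_λ is the size of the *largest* Jordan block for λ (equivalently, the smallest k with (A − λI)^k v = 0 for every generalised eigenvector v of λ).

  λ = -2: largest Jordan block has size 3, contributing (x + 2)^3

So m_A(x) = (x + 2)^3 = x^3 + 6*x^2 + 12*x + 8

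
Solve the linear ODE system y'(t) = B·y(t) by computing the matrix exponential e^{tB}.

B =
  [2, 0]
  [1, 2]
e^{tB} =
  [exp(2*t), 0]
  [t*exp(2*t), exp(2*t)]

Strategy: write B = P · J · P⁻¹ where J is a Jordan canonical form, so e^{tB} = P · e^{tJ} · P⁻¹, and e^{tJ} can be computed block-by-block.

B has Jordan form
J =
  [2, 1]
  [0, 2]
(up to reordering of blocks).

Per-block formulas:
  For a 2×2 Jordan block J_2(2): exp(t · J_2(2)) = e^(2t)·(I + t·N), where N is the 2×2 nilpotent shift.

After assembling e^{tJ} and conjugating by P, we get:

e^{tB} =
  [exp(2*t), 0]
  [t*exp(2*t), exp(2*t)]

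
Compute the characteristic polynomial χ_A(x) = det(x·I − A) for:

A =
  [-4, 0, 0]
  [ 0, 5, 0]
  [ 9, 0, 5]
x^3 - 6*x^2 - 15*x + 100

Expanding det(x·I − A) (e.g. by cofactor expansion or by noting that A is similar to its Jordan form J, which has the same characteristic polynomial as A) gives
  χ_A(x) = x^3 - 6*x^2 - 15*x + 100
which factors as (x - 5)^2*(x + 4). The eigenvalues (with algebraic multiplicities) are λ = -4 with multiplicity 1, λ = 5 with multiplicity 2.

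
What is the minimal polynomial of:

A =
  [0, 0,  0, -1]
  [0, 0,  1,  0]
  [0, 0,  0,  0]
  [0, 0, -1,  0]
x^3

The characteristic polynomial is χ_A(x) = x^4, so the eigenvalues are known. The minimal polynomial is
  m_A(x) = Π_λ (x − λ)^{k_λ}
where k_λ is the size of the *largest* Jordan block for λ (equivalently, the smallest k with (A − λI)^k v = 0 for every generalised eigenvector v of λ).

  λ = 0: largest Jordan block has size 3, contributing (x − 0)^3

So m_A(x) = x^3 = x^3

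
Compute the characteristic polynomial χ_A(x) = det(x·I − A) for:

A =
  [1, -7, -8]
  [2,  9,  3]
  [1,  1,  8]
x^3 - 18*x^2 + 108*x - 216

Expanding det(x·I − A) (e.g. by cofactor expansion or by noting that A is similar to its Jordan form J, which has the same characteristic polynomial as A) gives
  χ_A(x) = x^3 - 18*x^2 + 108*x - 216
which factors as (x - 6)^3. The eigenvalues (with algebraic multiplicities) are λ = 6 with multiplicity 3.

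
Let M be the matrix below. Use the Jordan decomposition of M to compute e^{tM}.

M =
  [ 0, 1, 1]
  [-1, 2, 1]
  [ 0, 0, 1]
e^{tM} =
  [-t*exp(t) + exp(t), t*exp(t), t*exp(t)]
  [-t*exp(t), t*exp(t) + exp(t), t*exp(t)]
  [0, 0, exp(t)]

Strategy: write M = P · J · P⁻¹ where J is a Jordan canonical form, so e^{tM} = P · e^{tJ} · P⁻¹, and e^{tJ} can be computed block-by-block.

M has Jordan form
J =
  [1, 1, 0]
  [0, 1, 0]
  [0, 0, 1]
(up to reordering of blocks).

Per-block formulas:
  For a 1×1 block at λ = 1: exp(t · [1]) = [e^(1t)].
  For a 2×2 Jordan block J_2(1): exp(t · J_2(1)) = e^(1t)·(I + t·N), where N is the 2×2 nilpotent shift.

After assembling e^{tJ} and conjugating by P, we get:

e^{tM} =
  [-t*exp(t) + exp(t), t*exp(t), t*exp(t)]
  [-t*exp(t), t*exp(t) + exp(t), t*exp(t)]
  [0, 0, exp(t)]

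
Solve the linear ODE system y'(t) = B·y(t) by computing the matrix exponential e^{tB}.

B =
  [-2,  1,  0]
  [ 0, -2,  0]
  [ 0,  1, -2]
e^{tB} =
  [exp(-2*t), t*exp(-2*t), 0]
  [0, exp(-2*t), 0]
  [0, t*exp(-2*t), exp(-2*t)]

Strategy: write B = P · J · P⁻¹ where J is a Jordan canonical form, so e^{tB} = P · e^{tJ} · P⁻¹, and e^{tJ} can be computed block-by-block.

B has Jordan form
J =
  [-2,  1,  0]
  [ 0, -2,  0]
  [ 0,  0, -2]
(up to reordering of blocks).

Per-block formulas:
  For a 1×1 block at λ = -2: exp(t · [-2]) = [e^(-2t)].
  For a 2×2 Jordan block J_2(-2): exp(t · J_2(-2)) = e^(-2t)·(I + t·N), where N is the 2×2 nilpotent shift.

After assembling e^{tJ} and conjugating by P, we get:

e^{tB} =
  [exp(-2*t), t*exp(-2*t), 0]
  [0, exp(-2*t), 0]
  [0, t*exp(-2*t), exp(-2*t)]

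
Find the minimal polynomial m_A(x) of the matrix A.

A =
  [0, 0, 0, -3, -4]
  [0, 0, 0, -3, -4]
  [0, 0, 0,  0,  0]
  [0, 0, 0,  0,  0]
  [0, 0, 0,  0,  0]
x^2

The characteristic polynomial is χ_A(x) = x^5, so the eigenvalues are known. The minimal polynomial is
  m_A(x) = Π_λ (x − λ)^{k_λ}
where k_λ is the size of the *largest* Jordan block for λ (equivalently, the smallest k with (A − λI)^k v = 0 for every generalised eigenvector v of λ).

  λ = 0: largest Jordan block has size 2, contributing (x − 0)^2

So m_A(x) = x^2 = x^2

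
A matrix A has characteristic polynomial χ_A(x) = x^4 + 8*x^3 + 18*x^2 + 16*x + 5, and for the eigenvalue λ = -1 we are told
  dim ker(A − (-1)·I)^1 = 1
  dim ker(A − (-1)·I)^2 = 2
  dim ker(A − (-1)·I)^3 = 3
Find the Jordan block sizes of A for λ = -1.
Block sizes for λ = -1: [3]

From the dimensions of kernels of powers, the number of Jordan blocks of size at least j is d_j − d_{j−1} where d_j = dim ker(N^j) (with d_0 = 0). Computing the differences gives [1, 1, 1].
The number of blocks of size exactly k is (#blocks of size ≥ k) − (#blocks of size ≥ k + 1), so the partition is: 1 block(s) of size 3.
In nonincreasing order the block sizes are [3].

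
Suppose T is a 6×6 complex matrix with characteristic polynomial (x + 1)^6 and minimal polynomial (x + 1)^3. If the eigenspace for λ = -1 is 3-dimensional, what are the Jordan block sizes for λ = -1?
Block sizes for λ = -1: [3, 2, 1]

Step 1 — from the characteristic polynomial, algebraic multiplicity of λ = -1 is 6. From dim ker(T − (-1)·I) = 3, there are exactly 3 Jordan blocks for λ = -1.
Step 2 — from the minimal polynomial, the factor (x + 1)^3 tells us the largest block for λ = -1 has size 3.
Step 3 — with total size 6, 3 blocks, and largest block 3, the block sizes (in nonincreasing order) are [3, 2, 1].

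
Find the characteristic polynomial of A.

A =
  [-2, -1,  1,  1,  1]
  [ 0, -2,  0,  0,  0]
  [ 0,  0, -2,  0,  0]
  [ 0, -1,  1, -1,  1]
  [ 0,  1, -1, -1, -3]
x^5 + 10*x^4 + 40*x^3 + 80*x^2 + 80*x + 32

Expanding det(x·I − A) (e.g. by cofactor expansion or by noting that A is similar to its Jordan form J, which has the same characteristic polynomial as A) gives
  χ_A(x) = x^5 + 10*x^4 + 40*x^3 + 80*x^2 + 80*x + 32
which factors as (x + 2)^5. The eigenvalues (with algebraic multiplicities) are λ = -2 with multiplicity 5.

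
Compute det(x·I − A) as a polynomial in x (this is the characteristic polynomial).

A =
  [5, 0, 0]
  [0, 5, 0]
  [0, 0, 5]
x^3 - 15*x^2 + 75*x - 125

Expanding det(x·I − A) (e.g. by cofactor expansion or by noting that A is similar to its Jordan form J, which has the same characteristic polynomial as A) gives
  χ_A(x) = x^3 - 15*x^2 + 75*x - 125
which factors as (x - 5)^3. The eigenvalues (with algebraic multiplicities) are λ = 5 with multiplicity 3.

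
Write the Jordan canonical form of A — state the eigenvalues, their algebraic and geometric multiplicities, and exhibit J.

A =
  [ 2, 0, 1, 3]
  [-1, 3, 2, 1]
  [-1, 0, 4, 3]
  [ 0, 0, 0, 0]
J_1(0) ⊕ J_3(3)

The characteristic polynomial is
  det(x·I − A) = x^4 - 9*x^3 + 27*x^2 - 27*x = x*(x - 3)^3

Eigenvalues and multiplicities (the geometric multiplicity of λ is n − rank(A − λI), which equals the number of Jordan blocks for λ):
  λ = 0: algebraic multiplicity = 1, geometric multiplicity = 1
  λ = 3: algebraic multiplicity = 3, geometric multiplicity = 1

Determining the block sizes for each eigenvalue:
  λ = 0: one block (gm = 1), so the single block has size am = 1 → block sizes [1]
  λ = 3: one block (gm = 1), so the single block has size am = 3 → block sizes [3]

Assembling the blocks gives a Jordan form
J =
  [0, 0, 0, 0]
  [0, 3, 1, 0]
  [0, 0, 3, 1]
  [0, 0, 0, 3]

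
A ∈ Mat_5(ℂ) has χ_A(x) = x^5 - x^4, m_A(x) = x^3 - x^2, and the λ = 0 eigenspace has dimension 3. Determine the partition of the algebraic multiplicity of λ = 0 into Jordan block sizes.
Block sizes for λ = 0: [2, 1, 1]

Step 1 — from the characteristic polynomial, algebraic multiplicity of λ = 0 is 4. From dim ker(A − (0)·I) = 3, there are exactly 3 Jordan blocks for λ = 0.
Step 2 — from the minimal polynomial, the factor (x − 0)^2 tells us the largest block for λ = 0 has size 2.
Step 3 — with total size 4, 3 blocks, and largest block 2, the block sizes (in nonincreasing order) are [2, 1, 1].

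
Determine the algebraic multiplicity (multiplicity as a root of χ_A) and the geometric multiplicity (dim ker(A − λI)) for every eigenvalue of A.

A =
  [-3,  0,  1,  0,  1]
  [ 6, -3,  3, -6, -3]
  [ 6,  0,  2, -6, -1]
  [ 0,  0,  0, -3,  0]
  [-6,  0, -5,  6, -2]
λ = -3: alg = 4, geom = 3; λ = 3: alg = 1, geom = 1

Step 1 — factor the characteristic polynomial to read off the algebraic multiplicities:
  χ_A(x) = (x - 3)*(x + 3)^4

Step 2 — compute geometric multiplicities via the rank-nullity identity g(λ) = n − rank(A − λI):
  rank(A − (-3)·I) = 2, so dim ker(A − (-3)·I) = n − 2 = 3
  rank(A − (3)·I) = 4, so dim ker(A − (3)·I) = n − 4 = 1

Summary:
  λ = -3: algebraic multiplicity = 4, geometric multiplicity = 3
  λ = 3: algebraic multiplicity = 1, geometric multiplicity = 1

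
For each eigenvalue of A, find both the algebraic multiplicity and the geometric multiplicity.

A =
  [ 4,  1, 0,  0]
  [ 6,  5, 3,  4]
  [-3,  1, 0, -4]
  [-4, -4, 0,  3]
λ = 3: alg = 4, geom = 2

Step 1 — factor the characteristic polynomial to read off the algebraic multiplicities:
  χ_A(x) = (x - 3)^4

Step 2 — compute geometric multiplicities via the rank-nullity identity g(λ) = n − rank(A − λI):
  rank(A − (3)·I) = 2, so dim ker(A − (3)·I) = n − 2 = 2

Summary:
  λ = 3: algebraic multiplicity = 4, geometric multiplicity = 2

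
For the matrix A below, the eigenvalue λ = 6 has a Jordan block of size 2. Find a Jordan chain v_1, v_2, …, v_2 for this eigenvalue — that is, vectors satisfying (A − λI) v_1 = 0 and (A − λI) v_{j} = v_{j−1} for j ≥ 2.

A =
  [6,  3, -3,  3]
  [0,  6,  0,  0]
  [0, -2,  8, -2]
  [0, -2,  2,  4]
A Jordan chain for λ = 6 of length 2:
v_1 = (3, 0, -2, -2)ᵀ
v_2 = (0, 1, 0, 0)ᵀ

Let N = A − (6)·I. We want v_2 with N^2 v_2 = 0 but N^1 v_2 ≠ 0; then v_{j-1} := N · v_j for j = 2, …, 2.

Pick v_2 = (0, 1, 0, 0)ᵀ.
Then v_1 = N · v_2 = (3, 0, -2, -2)ᵀ.

Sanity check: (A − (6)·I) v_1 = (0, 0, 0, 0)ᵀ = 0. ✓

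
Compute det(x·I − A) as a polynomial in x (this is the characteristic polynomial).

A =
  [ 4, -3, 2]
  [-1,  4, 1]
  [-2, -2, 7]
x^3 - 15*x^2 + 75*x - 125

Expanding det(x·I − A) (e.g. by cofactor expansion or by noting that A is similar to its Jordan form J, which has the same characteristic polynomial as A) gives
  χ_A(x) = x^3 - 15*x^2 + 75*x - 125
which factors as (x - 5)^3. The eigenvalues (with algebraic multiplicities) are λ = 5 with multiplicity 3.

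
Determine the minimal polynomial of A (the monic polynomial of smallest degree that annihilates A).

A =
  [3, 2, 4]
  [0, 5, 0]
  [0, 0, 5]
x^2 - 8*x + 15

The characteristic polynomial is χ_A(x) = (x - 5)^2*(x - 3), so the eigenvalues are known. The minimal polynomial is
  m_A(x) = Π_λ (x − λ)^{k_λ}
where k_λ is the size of the *largest* Jordan block for λ (equivalently, the smallest k with (A − λI)^k v = 0 for every generalised eigenvector v of λ).

  λ = 3: largest Jordan block has size 1, contributing (x − 3)
  λ = 5: largest Jordan block has size 1, contributing (x − 5)

So m_A(x) = (x - 5)*(x - 3) = x^2 - 8*x + 15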